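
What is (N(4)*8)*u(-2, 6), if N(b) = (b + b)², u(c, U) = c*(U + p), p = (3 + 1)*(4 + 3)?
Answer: -34816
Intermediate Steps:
p = 28 (p = 4*7 = 28)
u(c, U) = c*(28 + U) (u(c, U) = c*(U + 28) = c*(28 + U))
N(b) = 4*b² (N(b) = (2*b)² = 4*b²)
(N(4)*8)*u(-2, 6) = ((4*4²)*8)*(-2*(28 + 6)) = ((4*16)*8)*(-2*34) = (64*8)*(-68) = 512*(-68) = -34816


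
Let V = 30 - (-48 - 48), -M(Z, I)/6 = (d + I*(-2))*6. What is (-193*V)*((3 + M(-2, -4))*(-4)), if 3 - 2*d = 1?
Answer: -31224312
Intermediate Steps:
d = 1 (d = 3/2 - 1/2*1 = 3/2 - 1/2 = 1)
M(Z, I) = -36 + 72*I (M(Z, I) = -6*(1 + I*(-2))*6 = -6*(1 - 2*I)*6 = -6*(6 - 12*I) = -36 + 72*I)
V = 126 (V = 30 - 1*(-96) = 30 + 96 = 126)
(-193*V)*((3 + M(-2, -4))*(-4)) = (-193*126)*((3 + (-36 + 72*(-4)))*(-4)) = -24318*(3 + (-36 - 288))*(-4) = -24318*(3 - 324)*(-4) = -(-7806078)*(-4) = -24318*1284 = -31224312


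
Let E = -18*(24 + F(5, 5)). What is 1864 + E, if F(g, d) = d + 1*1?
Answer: 1324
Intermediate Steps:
F(g, d) = 1 + d (F(g, d) = d + 1 = 1 + d)
E = -540 (E = -18*(24 + (1 + 5)) = -18*(24 + 6) = -18*30 = -540)
1864 + E = 1864 - 540 = 1324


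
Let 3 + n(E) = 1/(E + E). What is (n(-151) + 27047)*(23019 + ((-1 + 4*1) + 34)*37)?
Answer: 99591897678/151 ≈ 6.5955e+8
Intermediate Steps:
n(E) = -3 + 1/(2*E) (n(E) = -3 + 1/(E + E) = -3 + 1/(2*E))
(n(-151) + 27047)*(23019 + ((-1 + 4*1) + 34)*37) = ((-3 + (½)/(-151)) + 27047)*(23019 + ((-1 + 4*1) + 34)*37) = ((-3 + (½)*(-1/151)) + 27047)*(23019 + ((-1 + 4) + 34)*37) = ((-3 - 1/302) + 27047)*(23019 + (3 + 34)*37) = (-907/302 + 27047)*(23019 + 37*37) = 8167287*(23019 + 1369)/302 = (8167287/302)*24388 = 99591897678/151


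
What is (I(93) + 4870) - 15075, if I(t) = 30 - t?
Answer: -10268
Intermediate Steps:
(I(93) + 4870) - 15075 = ((30 - 1*93) + 4870) - 15075 = ((30 - 93) + 4870) - 15075 = (-63 + 4870) - 15075 = 4807 - 15075 = -10268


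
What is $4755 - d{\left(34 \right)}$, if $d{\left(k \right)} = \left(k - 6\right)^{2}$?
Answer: $3971$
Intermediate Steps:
$d{\left(k \right)} = \left(-6 + k\right)^{2}$ ($d{\left(k \right)} = \left(k - 6\right)^{2} = \left(-6 + k\right)^{2}$)
$4755 - d{\left(34 \right)} = 4755 - \left(-6 + 34\right)^{2} = 4755 - 28^{2} = 4755 - 784 = 3971$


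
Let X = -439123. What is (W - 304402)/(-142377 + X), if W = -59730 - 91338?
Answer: 45547/58150 ≈ 0.78327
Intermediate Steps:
W = -151068
(W - 304402)/(-142377 + X) = (-151068 - 304402)/(-142377 - 439123) = -455470/(-581500) = -455470*(-1/581500) = 45547/58150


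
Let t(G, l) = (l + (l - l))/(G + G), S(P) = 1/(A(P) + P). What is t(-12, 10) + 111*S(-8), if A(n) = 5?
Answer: -449/12 ≈ -37.417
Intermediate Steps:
S(P) = 1/(5 + P)
t(G, l) = l/(2*G) (t(G, l) = (l + 0)/((2*G)) = l*(1/(2*G)) = l/(2*G))
t(-12, 10) + 111*S(-8) = (½)*10/(-12) + 111/(5 - 8) = (½)*10*(-1/12) + 111/(-3) = -5/12 + 111*(-⅓) = -5/12 - 37 = -449/12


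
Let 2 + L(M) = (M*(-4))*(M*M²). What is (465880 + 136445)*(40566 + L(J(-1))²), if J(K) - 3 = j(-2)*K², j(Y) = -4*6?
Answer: 364508358922447650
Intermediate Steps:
j(Y) = -24
J(K) = 3 - 24*K²
L(M) = -2 - 4*M⁴ (L(M) = -2 + (M*(-4))*(M*M²) = -2 + (-4*M)*M³ = -2 - 4*M⁴)
(465880 + 136445)*(40566 + L(J(-1))²) = (465880 + 136445)*(40566 + (-2 - 4*(3 - 24*(-1)²)⁴)²) = 602325*(40566 + (-2 - 4*(3 - 24*1)⁴)²) = 602325*(40566 + (-2 - 4*(3 - 24)⁴)²) = 602325*(40566 + (-2 - 4*(-21)⁴)²) = 602325*(40566 + (-2 - 4*194481)²) = 602325*(40566 + (-2 - 777924)²) = 602325*(40566 + (-777926)²) = 602325*(40566 + 605168861476) = 602325*605168902042 = 364508358922447650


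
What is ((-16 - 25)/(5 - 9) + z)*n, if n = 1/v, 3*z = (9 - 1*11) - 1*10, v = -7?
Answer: -25/28 ≈ -0.89286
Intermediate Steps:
z = -4 (z = ((9 - 1*11) - 1*10)/3 = ((9 - 11) - 10)/3 = (-2 - 10)/3 = (1/3)*(-12) = -4)
n = -1/7 (n = 1/(-7) = -1/7 ≈ -0.14286)
((-16 - 25)/(5 - 9) + z)*n = ((-16 - 25)/(5 - 9) - 4)*(-1/7) = (-41/(-4) - 4)*(-1/7) = (-41*(-1/4) - 4)*(-1/7) = (41/4 - 4)*(-1/7) = (25/4)*(-1/7) = -25/28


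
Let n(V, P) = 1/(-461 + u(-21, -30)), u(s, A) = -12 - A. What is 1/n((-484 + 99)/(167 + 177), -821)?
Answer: -443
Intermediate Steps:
n(V, P) = -1/443 (n(V, P) = 1/(-461 + (-12 - 1*(-30))) = 1/(-461 + (-12 + 30)) = 1/(-461 + 18) = 1/(-443) = -1/443)
1/n((-484 + 99)/(167 + 177), -821) = 1/(-1/443) = -443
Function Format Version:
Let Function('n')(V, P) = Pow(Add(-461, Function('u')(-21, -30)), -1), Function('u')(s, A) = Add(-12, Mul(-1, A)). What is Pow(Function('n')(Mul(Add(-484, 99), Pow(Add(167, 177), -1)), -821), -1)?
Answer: -443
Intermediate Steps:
Function('n')(V, P) = Rational(-1, 443) (Function('n')(V, P) = Pow(Add(-461, Add(-12, Mul(-1, -30))), -1) = Pow(Add(-461, Add(-12, 30)), -1) = Pow(Add(-461, 18), -1) = Pow(-443, -1) = Rational(-1, 443))
Pow(Function('n')(Mul(Add(-484, 99), Pow(Add(167, 177), -1)), -821), -1) = Pow(Rational(-1, 443), -1) = -443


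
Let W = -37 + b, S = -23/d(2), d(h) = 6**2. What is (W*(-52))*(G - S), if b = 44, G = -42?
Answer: 135499/9 ≈ 15055.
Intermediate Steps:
d(h) = 36
S = -23/36 ≈ -0.63889
W = 7 (W = -37 + 44 = 7)
(W*(-52))*(G - S) = (7*(-52))*(-42 - 1*(-23/36)) = -364*(-42 + 23/36) = -364*(-1489/36) = 135499/9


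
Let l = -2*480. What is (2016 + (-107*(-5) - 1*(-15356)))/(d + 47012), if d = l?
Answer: 17907/46052 ≈ 0.38884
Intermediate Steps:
l = -960
d = -960
(2016 + (-107*(-5) - 1*(-15356)))/(d + 47012) = (2016 + (-107*(-5) - 1*(-15356)))/(-960 + 47012) = (2016 + (535 + 15356))/46052 = (2016 + 15891)*(1/46052) = 17907*(1/46052) = 17907/46052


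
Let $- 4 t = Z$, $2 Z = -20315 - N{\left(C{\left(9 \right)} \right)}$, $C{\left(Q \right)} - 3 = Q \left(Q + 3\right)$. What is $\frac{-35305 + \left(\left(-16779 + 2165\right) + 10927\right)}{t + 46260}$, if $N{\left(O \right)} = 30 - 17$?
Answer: $- \frac{38992}{48801} \approx -0.799$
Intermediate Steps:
$C{\left(Q \right)} = 3 + Q \left(3 + Q\right)$ ($C{\left(Q \right)} = 3 + Q \left(Q + 3\right) = 3 + Q \left(3 + Q\right)$)
$N{\left(O \right)} = 13$ ($N{\left(O \right)} = 30 - 17 = 13$)
$Z = -10164$ ($Z = \frac{-20315 - 13}{2} = \frac{1}{2} \left(-20328\right) = -10164$)
$t = 2541$ ($t = \left(- \frac{1}{4}\right) \left(-10164\right) = 2541$)
$\frac{-35305 + \left(\left(-16779 + 2165\right) + 10927\right)}{t + 46260} = \frac{-35305 + \left(\left(-16779 + 2165\right) + 10927\right)}{2541 + 46260} = \frac{-35305 + \left(-14614 + 10927\right)}{48801} = \left(-35305 - 3687\right) \frac{1}{48801} = \left(-38992\right) \frac{1}{48801} = - \frac{38992}{48801}$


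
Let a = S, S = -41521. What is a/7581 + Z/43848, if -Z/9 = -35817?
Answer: 3297065/1758792 ≈ 1.8746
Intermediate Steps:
Z = 322353 (Z = -9*(-35817) = 322353)
a = -41521
a/7581 + Z/43848 = -41521/7581 + 322353/43848 = -41521*1/7581 + 322353*(1/43848) = -41521/7581 + 11939/1624 = 3297065/1758792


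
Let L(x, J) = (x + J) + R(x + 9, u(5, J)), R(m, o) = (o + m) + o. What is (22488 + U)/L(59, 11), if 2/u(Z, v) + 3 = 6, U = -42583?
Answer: -60285/418 ≈ -144.22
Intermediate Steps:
u(Z, v) = ⅔ (u(Z, v) = 2/(-3 + 6) = 2/3 = 2*(⅓) = ⅔)
R(m, o) = m + 2*o (R(m, o) = (m + o) + o = m + 2*o)
L(x, J) = 31/3 + J + 2*x (L(x, J) = (x + J) + ((x + 9) + 2*(⅔)) = (J + x) + ((9 + x) + 4/3) = (J + x) + (31/3 + x) = 31/3 + J + 2*x)
(22488 + U)/L(59, 11) = (22488 - 42583)/(31/3 + 11 + 2*59) = -20095/(31/3 + 11 + 118) = -20095/418/3 = -20095*3/418 = -60285/418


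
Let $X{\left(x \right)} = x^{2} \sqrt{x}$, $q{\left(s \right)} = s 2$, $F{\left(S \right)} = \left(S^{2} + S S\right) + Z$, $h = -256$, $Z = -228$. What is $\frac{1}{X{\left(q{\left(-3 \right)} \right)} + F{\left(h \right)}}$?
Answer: $\frac{32711}{4280040028} - \frac{9 i \sqrt{6}}{4280040028} \approx 7.6427 \cdot 10^{-6} - 5.1507 \cdot 10^{-9} i$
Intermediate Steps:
$F{\left(S \right)} = -228 + 2 S^{2}$ ($F{\left(S \right)} = \left(S^{2} + S S\right) - 228 = \left(S^{2} + S^{2}\right) - 228 = 2 S^{2} - 228 = -228 + 2 S^{2}$)
$q{\left(s \right)} = 2 s$
$X{\left(x \right)} = x^{\frac{5}{2}}$
$\frac{1}{X{\left(q{\left(-3 \right)} \right)} + F{\left(h \right)}} = \frac{1}{\left(2 \left(-3\right)\right)^{\frac{5}{2}} - \left(228 - 2 \left(-256\right)^{2}\right)} = \frac{1}{\left(-6\right)^{\frac{5}{2}} + \left(-228 + 2 \cdot 65536\right)} = \frac{1}{36 i \sqrt{6} + \left(-228 + 131072\right)} = \frac{1}{36 i \sqrt{6} + 130844} = \frac{1}{130844 + 36 i \sqrt{6}}$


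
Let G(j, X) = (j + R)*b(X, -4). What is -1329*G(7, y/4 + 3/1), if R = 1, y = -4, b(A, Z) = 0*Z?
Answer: 0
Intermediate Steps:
b(A, Z) = 0
G(j, X) = 0 (G(j, X) = (j + 1)*0 = (1 + j)*0 = 0)
-1329*G(7, y/4 + 3/1) = -1329*0 = 0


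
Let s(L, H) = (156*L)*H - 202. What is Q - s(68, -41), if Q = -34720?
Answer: 400410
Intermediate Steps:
s(L, H) = -202 + 156*H*L (s(L, H) = 156*H*L - 202 = -202 + 156*H*L)
Q - s(68, -41) = -34720 - (-202 + 156*(-41)*68) = -34720 - (-202 - 434928) = -34720 - 1*(-435130) = -34720 + 435130 = 400410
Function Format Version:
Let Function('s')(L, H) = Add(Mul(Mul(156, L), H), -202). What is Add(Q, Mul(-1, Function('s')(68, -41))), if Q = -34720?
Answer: 400410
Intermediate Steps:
Function('s')(L, H) = Add(-202, Mul(156, H, L)) (Function('s')(L, H) = Add(Mul(156, H, L), -202) = Add(-202, Mul(156, H, L)))
Add(Q, Mul(-1, Function('s')(68, -41))) = Add(-34720, Mul(-1, Add(-202, Mul(156, -41, 68)))) = Add(-34720, Mul(-1, Add(-202, -434928))) = Add(-34720, Mul(-1, -435130)) = Add(-34720, 435130) = 400410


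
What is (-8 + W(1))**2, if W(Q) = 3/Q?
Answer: 25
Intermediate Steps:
(-8 + W(1))**2 = (-8 + 3/1)**2 = (-8 + 3*1)**2 = (-8 + 3)**2 = (-5)**2 = 25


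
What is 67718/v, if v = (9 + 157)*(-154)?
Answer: -4837/1826 ≈ -2.6490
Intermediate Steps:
v = -25564 (v = 166*(-154) = -25564)
67718/v = 67718/(-25564) = 67718*(-1/25564) = -4837/1826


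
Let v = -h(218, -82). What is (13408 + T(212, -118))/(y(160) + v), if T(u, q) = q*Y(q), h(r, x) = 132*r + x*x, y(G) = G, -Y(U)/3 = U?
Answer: 7091/8835 ≈ 0.80260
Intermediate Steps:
Y(U) = -3*U
h(r, x) = x² + 132*r (h(r, x) = 132*r + x² = x² + 132*r)
T(u, q) = -3*q² (T(u, q) = q*(-3*q) = -3*q²)
v = -35500 (v = -((-82)² + 132*218) = -(6724 + 28776) = -1*35500 = -35500)
(13408 + T(212, -118))/(y(160) + v) = (13408 - 3*(-118)²)/(160 - 35500) = (13408 - 3*13924)/(-35340) = (13408 - 41772)*(-1/35340) = -28364*(-1/35340) = 7091/8835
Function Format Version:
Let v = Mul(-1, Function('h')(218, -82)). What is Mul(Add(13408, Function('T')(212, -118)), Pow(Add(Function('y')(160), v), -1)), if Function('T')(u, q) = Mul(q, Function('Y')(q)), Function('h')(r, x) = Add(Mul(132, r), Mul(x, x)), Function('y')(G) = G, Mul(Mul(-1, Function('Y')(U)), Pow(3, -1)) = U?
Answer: Rational(7091, 8835) ≈ 0.80260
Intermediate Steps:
Function('Y')(U) = Mul(-3, U)
Function('h')(r, x) = Add(Pow(x, 2), Mul(132, r)) (Function('h')(r, x) = Add(Mul(132, r), Pow(x, 2)) = Add(Pow(x, 2), Mul(132, r)))
Function('T')(u, q) = Mul(-3, Pow(q, 2)) (Function('T')(u, q) = Mul(q, Mul(-3, q)) = Mul(-3, Pow(q, 2)))
v = -35500 (v = Mul(-1, Add(Pow(-82, 2), Mul(132, 218))) = Mul(-1, Add(6724, 28776)) = Mul(-1, 35500) = -35500)
Mul(Add(13408, Function('T')(212, -118)), Pow(Add(Function('y')(160), v), -1)) = Mul(Add(13408, Mul(-3, Pow(-118, 2))), Pow(Add(160, -35500), -1)) = Mul(Add(13408, Mul(-3, 13924)), Pow(-35340, -1)) = Mul(Add(13408, -41772), Rational(-1, 35340)) = Mul(-28364, Rational(-1, 35340)) = Rational(7091, 8835)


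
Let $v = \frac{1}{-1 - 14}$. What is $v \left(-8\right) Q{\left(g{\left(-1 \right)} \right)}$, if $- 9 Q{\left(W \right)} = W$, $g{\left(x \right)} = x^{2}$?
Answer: $- \frac{8}{135} \approx -0.059259$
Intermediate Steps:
$Q{\left(W \right)} = - \frac{W}{9}$
$v = - \frac{1}{15}$ ($v = \frac{1}{-15} = - \frac{1}{15} \approx -0.066667$)
$v \left(-8\right) Q{\left(g{\left(-1 \right)} \right)} = \left(- \frac{1}{15}\right) \left(-8\right) \left(- \frac{\left(-1\right)^{2}}{9}\right) = \frac{8 \left(\left(- \frac{1}{9}\right) 1\right)}{15} = \frac{8}{15} \left(- \frac{1}{9}\right) = - \frac{8}{135}$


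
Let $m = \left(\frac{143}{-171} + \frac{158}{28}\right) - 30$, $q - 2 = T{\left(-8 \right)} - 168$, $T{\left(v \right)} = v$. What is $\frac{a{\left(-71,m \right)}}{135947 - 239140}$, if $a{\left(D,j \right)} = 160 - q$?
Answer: $- \frac{334}{103193} \approx -0.0032367$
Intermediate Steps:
$q = -174$ ($q = 2 - 176 = -174$)
$m = - \frac{60313}{2394}$ ($m = \left(143 \left(- \frac{1}{171}\right) + 158 \cdot \frac{1}{28}\right) - 30 = \left(- \frac{143}{171} + \frac{79}{14}\right) - 30 = \frac{11507}{2394} - 30 = - \frac{60313}{2394} \approx -25.193$)
$a{\left(D,j \right)} = 334$ ($a{\left(D,j \right)} = 160 - -174 = 160 + 174 = 334$)
$\frac{a{\left(-71,m \right)}}{135947 - 239140} = \frac{334}{135947 - 239140} = \frac{334}{-103193} = 334 \left(- \frac{1}{103193}\right) = - \frac{334}{103193}$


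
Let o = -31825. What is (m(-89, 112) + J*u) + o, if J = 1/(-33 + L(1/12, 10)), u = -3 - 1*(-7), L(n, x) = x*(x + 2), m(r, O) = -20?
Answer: -2770511/87 ≈ -31845.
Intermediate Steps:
L(n, x) = x*(2 + x)
u = 4 (u = -3 + 7 = 4)
J = 1/87 (J = 1/(-33 + 10*(2 + 10)) = 1/(-33 + 10*12) = 1/(-33 + 120) = 1/87 ≈ 0.011494)
(m(-89, 112) + J*u) + o = (-20 + (1/87)*4) - 31825 = (-20 + 4/87) - 31825 = -1736/87 - 31825 = -2770511/87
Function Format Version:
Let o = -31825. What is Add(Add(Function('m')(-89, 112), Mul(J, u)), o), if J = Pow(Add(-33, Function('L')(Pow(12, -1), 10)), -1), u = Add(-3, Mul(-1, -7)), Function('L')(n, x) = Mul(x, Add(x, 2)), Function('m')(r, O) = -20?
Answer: Rational(-2770511, 87) ≈ -31845.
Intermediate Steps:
Function('L')(n, x) = Mul(x, Add(2, x))
u = 4 (u = Add(-3, 7) = 4)
J = Rational(1, 87) (J = Pow(Add(-33, Mul(10, Add(2, 10))), -1) = Pow(Add(-33, Mul(10, 12)), -1) = Pow(Add(-33, 120), -1) = Pow(87, -1) = Rational(1, 87) ≈ 0.011494)
Add(Add(Function('m')(-89, 112), Mul(J, u)), o) = Add(Add(-20, Mul(Rational(1, 87), 4)), -31825) = Add(Add(-20, Rational(4, 87)), -31825) = Add(Rational(-1736, 87), -31825) = Rational(-2770511, 87)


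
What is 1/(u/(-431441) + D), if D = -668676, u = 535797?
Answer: -431441/288494777913 ≈ -1.4955e-6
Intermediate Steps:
1/(u/(-431441) + D) = 1/(535797/(-431441) - 668676) = 1/(535797*(-1/431441) - 668676) = 1/(-535797/431441 - 668676) = 1/(-288494777913/431441) = -431441/288494777913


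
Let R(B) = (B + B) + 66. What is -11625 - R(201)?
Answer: -12093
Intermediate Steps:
R(B) = 66 + 2*B (R(B) = 2*B + 66 = 66 + 2*B)
-11625 - R(201) = -11625 - (66 + 2*201) = -11625 - (66 + 402) = -11625 - 1*468 = -11625 - 468 = -12093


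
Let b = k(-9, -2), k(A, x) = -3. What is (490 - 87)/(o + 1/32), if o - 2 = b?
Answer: -416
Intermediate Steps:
b = -3
o = -1 (o = 2 - 3 = -1)
(490 - 87)/(o + 1/32) = (490 - 87)/(-1 + 1/32) = 403/(-1 + 1/32) = 403/(-31/32) = 403*(-32/31) = -416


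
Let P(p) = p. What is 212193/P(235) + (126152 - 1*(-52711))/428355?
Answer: 6062397688/6710895 ≈ 903.37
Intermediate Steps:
212193/P(235) + (126152 - 1*(-52711))/428355 = 212193/235 + (126152 - 1*(-52711))/428355 = 212193*(1/235) + (126152 + 52711)*(1/428355) = 212193/235 + 178863*(1/428355) = 212193/235 + 59621/142785 = 6062397688/6710895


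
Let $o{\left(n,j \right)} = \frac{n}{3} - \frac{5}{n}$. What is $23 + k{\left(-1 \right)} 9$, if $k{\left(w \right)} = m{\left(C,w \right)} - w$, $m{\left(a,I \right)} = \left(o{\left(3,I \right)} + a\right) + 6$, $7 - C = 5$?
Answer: $98$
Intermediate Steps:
$C = 2$ ($C = 7 - 5 = 2$)
$o{\left(n,j \right)} = - \frac{5}{n} + \frac{n}{3}$ ($o{\left(n,j \right)} = n \frac{1}{3} - \frac{5}{n} = \frac{n}{3} - \frac{5}{n} = - \frac{5}{n} + \frac{n}{3}$)
$m{\left(a,I \right)} = \frac{16}{3} + a$ ($m{\left(a,I \right)} = \left(\left(- \frac{5}{3} + \frac{1}{3} \cdot 3\right) + a\right) + 6 = \left(\left(\left(-5\right) \frac{1}{3} + 1\right) + a\right) + 6 = \left(\left(- \frac{5}{3} + 1\right) + a\right) + 6 = \left(- \frac{2}{3} + a\right) + 6 = \frac{16}{3} + a$)
$k{\left(w \right)} = \frac{22}{3} - w$ ($k{\left(w \right)} = \left(\frac{16}{3} + 2\right) - w = \frac{22}{3} - w$)
$23 + k{\left(-1 \right)} 9 = 23 + \left(\frac{22}{3} - -1\right) 9 = 23 + \left(\frac{22}{3} + 1\right) 9 = 23 + \frac{25}{3} \cdot 9 = 23 + 75 = 98$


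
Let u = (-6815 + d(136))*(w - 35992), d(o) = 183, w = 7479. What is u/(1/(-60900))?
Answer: -11516081354400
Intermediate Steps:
u = 189098216 (u = (-6815 + 183)*(7479 - 35992) = -6632*(-28513) = 189098216)
u/(1/(-60900)) = 189098216/(1/(-60900)) = 189098216/(-1/60900) = 189098216*(-60900) = -11516081354400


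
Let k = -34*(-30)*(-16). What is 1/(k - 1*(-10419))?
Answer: -1/5901 ≈ -0.00016946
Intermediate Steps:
k = -16320 (k = 1020*(-16) = -16320)
1/(k - 1*(-10419)) = 1/(-16320 - 1*(-10419)) = 1/(-16320 + 10419) = 1/(-5901) = -1/5901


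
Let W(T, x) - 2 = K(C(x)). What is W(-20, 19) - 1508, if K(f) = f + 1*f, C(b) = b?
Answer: -1468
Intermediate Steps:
K(f) = 2*f (K(f) = f + f = 2*f)
W(T, x) = 2 + 2*x
W(-20, 19) - 1508 = (2 + 2*19) - 1508 = (2 + 38) - 1508 = 40 - 1508 = -1468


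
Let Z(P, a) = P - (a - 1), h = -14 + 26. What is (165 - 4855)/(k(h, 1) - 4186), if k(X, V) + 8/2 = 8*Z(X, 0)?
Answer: 2345/2043 ≈ 1.1478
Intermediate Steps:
h = 12
Z(P, a) = 1 + P - a (Z(P, a) = P - (-1 + a) = P + (1 - a) = 1 + P - a)
k(X, V) = 4 + 8*X (k(X, V) = -4 + 8*(1 + X - 1*0) = -4 + 8*(1 + X + 0) = -4 + 8*(1 + X) = -4 + (8 + 8*X) = 4 + 8*X)
(165 - 4855)/(k(h, 1) - 4186) = (165 - 4855)/((4 + 8*12) - 4186) = -4690/((4 + 96) - 4186) = -4690/(100 - 4186) = -4690/(-4086) = -4690*(-1/4086) = 2345/2043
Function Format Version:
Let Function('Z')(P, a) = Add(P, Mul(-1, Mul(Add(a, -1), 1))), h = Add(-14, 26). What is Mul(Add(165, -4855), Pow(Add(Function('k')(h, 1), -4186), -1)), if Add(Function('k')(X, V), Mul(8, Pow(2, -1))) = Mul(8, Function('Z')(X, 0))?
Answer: Rational(2345, 2043) ≈ 1.1478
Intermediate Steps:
h = 12
Function('Z')(P, a) = Add(1, P, Mul(-1, a)) (Function('Z')(P, a) = Add(P, Mul(-1, Mul(Add(-1, a), 1))) = Add(P, Mul(-1, Add(-1, a))) = Add(P, Add(1, Mul(-1, a))) = Add(1, P, Mul(-1, a)))
Function('k')(X, V) = Add(4, Mul(8, X)) (Function('k')(X, V) = Add(-4, Mul(8, Add(1, X, Mul(-1, 0)))) = Add(-4, Mul(8, Add(1, X, 0))) = Add(-4, Mul(8, Add(1, X))) = Add(-4, Add(8, Mul(8, X))) = Add(4, Mul(8, X)))
Mul(Add(165, -4855), Pow(Add(Function('k')(h, 1), -4186), -1)) = Mul(Add(165, -4855), Pow(Add(Add(4, Mul(8, 12)), -4186), -1)) = Mul(-4690, Pow(Add(Add(4, 96), -4186), -1)) = Mul(-4690, Pow(Add(100, -4186), -1)) = Mul(-4690, Pow(-4086, -1)) = Mul(-4690, Rational(-1, 4086)) = Rational(2345, 2043)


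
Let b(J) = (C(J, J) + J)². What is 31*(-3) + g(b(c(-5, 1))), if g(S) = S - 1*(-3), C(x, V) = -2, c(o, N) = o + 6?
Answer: -89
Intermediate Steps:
c(o, N) = 6 + o
b(J) = (-2 + J)²
g(S) = 3 + S (g(S) = S + 3 = 3 + S)
31*(-3) + g(b(c(-5, 1))) = 31*(-3) + (3 + (-2 + (6 - 5))²) = -93 + (3 + (-2 + 1)²) = -93 + (3 + (-1)²) = -93 + (3 + 1) = -93 + 4 = -89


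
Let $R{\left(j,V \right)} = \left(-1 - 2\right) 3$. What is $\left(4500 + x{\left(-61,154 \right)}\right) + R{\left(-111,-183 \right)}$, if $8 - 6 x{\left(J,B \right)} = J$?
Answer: $\frac{9005}{2} \approx 4502.5$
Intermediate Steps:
$x{\left(J,B \right)} = \frac{4}{3} - \frac{J}{6}$
$R{\left(j,V \right)} = -9$ ($R{\left(j,V \right)} = \left(-3\right) 3 = -9$)
$\left(4500 + x{\left(-61,154 \right)}\right) + R{\left(-111,-183 \right)} = \left(4500 + \left(\frac{4}{3} - - \frac{61}{6}\right)\right) - 9 = \left(4500 + \left(\frac{4}{3} + \frac{61}{6}\right)\right) - 9 = \left(4500 + \frac{23}{2}\right) - 9 = \frac{9023}{2} - 9 = \frac{9005}{2}$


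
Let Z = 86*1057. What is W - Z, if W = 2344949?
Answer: 2254047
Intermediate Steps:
Z = 90902
W - Z = 2344949 - 1*90902 = 2344949 - 90902 = 2254047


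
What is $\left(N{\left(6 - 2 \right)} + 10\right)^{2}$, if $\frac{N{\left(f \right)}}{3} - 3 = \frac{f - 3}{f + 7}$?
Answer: $\frac{44944}{121} \approx 371.44$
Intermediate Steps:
$N{\left(f \right)} = 9 + \frac{3 \left(-3 + f\right)}{7 + f}$ ($N{\left(f \right)} = 9 + 3 \frac{f - 3}{f + 7} = 9 + 3 \frac{-3 + f}{7 + f} = 9 + \frac{3 \left(-3 + f\right)}{7 + f}$)
$\left(N{\left(6 - 2 \right)} + 10\right)^{2} = \left(\frac{6 \left(9 + 2 \left(6 - 2\right)\right)}{7 + \left(6 - 2\right)} + 10\right)^{2} = \left(\frac{6 \left(9 + 2 \cdot 4\right)}{7 + 4} + 10\right)^{2} = \left(\frac{6 \left(9 + 8\right)}{11} + 10\right)^{2} = \left(6 \cdot \frac{1}{11} \cdot 17 + 10\right)^{2} = \left(\frac{102}{11} + 10\right)^{2} = \left(\frac{212}{11}\right)^{2} = \frac{44944}{121}$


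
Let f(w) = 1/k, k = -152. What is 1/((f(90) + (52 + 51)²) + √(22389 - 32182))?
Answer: 245110184/2600598586961 - 23104*I*√9793/2600598586961 ≈ 9.4251e-5 - 8.7917e-7*I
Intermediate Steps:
f(w) = -1/152 (f(w) = 1/(-152) = -1/152)
1/((f(90) + (52 + 51)²) + √(22389 - 32182)) = 1/((-1/152 + (52 + 51)²) + √(22389 - 32182)) = 1/((-1/152 + 103²) + √(-9793)) = 1/((-1/152 + 10609) + I*√9793) = 1/(1612567/152 + I*√9793)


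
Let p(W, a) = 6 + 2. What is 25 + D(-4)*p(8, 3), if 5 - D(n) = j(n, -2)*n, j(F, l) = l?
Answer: 1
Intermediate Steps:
p(W, a) = 8
D(n) = 5 + 2*n (D(n) = 5 - (-2)*n = 5 + 2*n)
25 + D(-4)*p(8, 3) = 25 + (5 + 2*(-4))*8 = 25 + (5 - 8)*8 = 25 - 3*8 = 25 - 24 = 1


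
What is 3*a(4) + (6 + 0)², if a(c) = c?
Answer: 48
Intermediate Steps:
3*a(4) + (6 + 0)² = 3*4 + (6 + 0)² = 12 + 6² = 12 + 36 = 48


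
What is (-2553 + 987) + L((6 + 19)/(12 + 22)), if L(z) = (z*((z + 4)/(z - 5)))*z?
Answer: -52518709/33524 ≈ -1566.6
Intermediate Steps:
L(z) = z²*(4 + z)/(-5 + z) (L(z) = (z*((4 + z)/(-5 + z)))*z = (z*(4 + z)/(-5 + z))*z = z²*(4 + z)/(-5 + z))
(-2553 + 987) + L((6 + 19)/(12 + 22)) = (-2553 + 987) + ((6 + 19)/(12 + 22))²*(4 + (6 + 19)/(12 + 22))/(-5 + (6 + 19)/(12 + 22)) = -1566 + (25/34)²*(4 + 25/34)/(-5 + 25/34) = -1566 + (625/1156)*(161/34)/(-145/34) = -1566 + (625/1156)*(-34/145)*(161/34) = -1566 - 20125/33524 = -52518709/33524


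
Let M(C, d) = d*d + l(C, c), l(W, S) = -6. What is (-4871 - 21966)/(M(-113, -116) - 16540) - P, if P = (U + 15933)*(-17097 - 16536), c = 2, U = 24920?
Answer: 4245687679247/3090 ≈ 1.3740e+9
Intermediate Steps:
M(C, d) = -6 + d² (M(C, d) = d*d - 6 = d² - 6 = -6 + d²)
P = -1374008949 (P = (24920 + 15933)*(-17097 - 16536) = 40853*(-33633) = -1374008949)
(-4871 - 21966)/(M(-113, -116) - 16540) - P = (-4871 - 21966)/((-6 + (-116)²) - 16540) - 1*(-1374008949) = -26837/((-6 + 13456) - 16540) + 1374008949 = -26837/(13450 - 16540) + 1374008949 = -26837/(-3090) + 1374008949 = -26837*(-1/3090) + 1374008949 = 26837/3090 + 1374008949 = 4245687679247/3090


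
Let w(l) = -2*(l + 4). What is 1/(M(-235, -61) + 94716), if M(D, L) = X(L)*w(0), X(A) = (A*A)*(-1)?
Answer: 1/124484 ≈ 8.0332e-6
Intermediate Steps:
w(l) = -8 - 2*l (w(l) = -2*(4 + l) = -8 - 2*l)
X(A) = -A² (X(A) = A²*(-1) = -A²)
M(D, L) = 8*L² (M(D, L) = (-L²)*(-8 - 2*0) = (-L²)*(-8 + 0) = -L²*(-8) = 8*L²)
1/(M(-235, -61) + 94716) = 1/(8*(-61)² + 94716) = 1/(8*3721 + 94716) = 1/(29768 + 94716) = 1/124484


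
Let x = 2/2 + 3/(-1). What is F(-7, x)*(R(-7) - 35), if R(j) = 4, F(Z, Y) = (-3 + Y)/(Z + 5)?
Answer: -155/2 ≈ -77.500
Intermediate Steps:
x = -2 (x = 2*(½) + 3*(-1) = 1 - 3 = -2)
F(Z, Y) = (-3 + Y)/(5 + Z)
F(-7, x)*(R(-7) - 35) = ((-3 - 2)/(5 - 7))*(4 - 35) = (-5/(-2))*(-31) = -½*(-5)*(-31) = (5/2)*(-31) = -155/2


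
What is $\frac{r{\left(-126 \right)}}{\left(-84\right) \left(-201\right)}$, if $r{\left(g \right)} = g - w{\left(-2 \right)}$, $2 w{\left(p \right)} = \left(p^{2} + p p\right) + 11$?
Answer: $- \frac{271}{33768} \approx -0.0080253$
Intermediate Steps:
$w{\left(p \right)} = \frac{11}{2} + p^{2}$ ($w{\left(p \right)} = \frac{\left(p^{2} + p p\right) + 11}{2} = \frac{\left(p^{2} + p^{2}\right) + 11}{2} = \frac{2 p^{2} + 11}{2} = \frac{11 + 2 p^{2}}{2} = \frac{11}{2} + p^{2}$)
$r{\left(g \right)} = - \frac{19}{2} + g$ ($r{\left(g \right)} = g - \left(\frac{11}{2} + \left(-2\right)^{2}\right) = g - \left(\frac{11}{2} + 4\right) = g - \frac{19}{2} = - \frac{19}{2} + g$)
$\frac{r{\left(-126 \right)}}{\left(-84\right) \left(-201\right)} = \frac{- \frac{19}{2} - 126}{\left(-84\right) \left(-201\right)} = - \frac{271}{2 \cdot 16884} = \left(- \frac{271}{2}\right) \frac{1}{16884} = - \frac{271}{33768}$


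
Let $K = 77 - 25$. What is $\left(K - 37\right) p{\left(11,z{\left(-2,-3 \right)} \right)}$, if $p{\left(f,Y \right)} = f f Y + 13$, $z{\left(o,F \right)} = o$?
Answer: $-3435$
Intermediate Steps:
$K = 52$
$p{\left(f,Y \right)} = 13 + Y f^{2}$ ($p{\left(f,Y \right)} = f^{2} Y + 13 = Y f^{2} + 13 = 13 + Y f^{2}$)
$\left(K - 37\right) p{\left(11,z{\left(-2,-3 \right)} \right)} = \left(52 - 37\right) \left(13 - 2 \cdot 11^{2}\right) = 15 \left(13 - 242\right) = 15 \left(-229\right) = -3435$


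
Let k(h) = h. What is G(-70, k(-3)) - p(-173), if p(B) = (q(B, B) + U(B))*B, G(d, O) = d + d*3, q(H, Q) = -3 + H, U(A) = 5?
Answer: -29863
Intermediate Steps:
G(d, O) = 4*d (G(d, O) = d + 3*d = 4*d)
p(B) = B*(2 + B) (p(B) = ((-3 + B) + 5)*B = (2 + B)*B = B*(2 + B))
G(-70, k(-3)) - p(-173) = 4*(-70) - (-173)*(2 - 173) = -280 - (-173)*(-171) = -280 - 1*29583 = -280 - 29583 = -29863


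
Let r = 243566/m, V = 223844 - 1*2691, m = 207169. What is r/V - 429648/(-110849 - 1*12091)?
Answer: 1640400201197698/469385389804965 ≈ 3.4948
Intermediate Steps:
V = 221153 (V = 223844 - 2691 = 221153)
r = 243566/207169 ≈ 1.1757
r/V - 429648/(-110849 - 1*12091) = (243566/207169)/221153 - 429648/(-110849 - 1*12091) = (243566/207169)*(1/221153) - 429648/(-110849 - 12091) = 243566/45816045857 - 429648/(-122940) = 243566/45816045857 - 429648*(-1/122940) = 243566/45816045857 + 35804/10245 = 1640400201197698/469385389804965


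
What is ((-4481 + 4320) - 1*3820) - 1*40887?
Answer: -44868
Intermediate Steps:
((-4481 + 4320) - 1*3820) - 1*40887 = (-161 - 3820) - 40887 = -3981 - 40887 = -44868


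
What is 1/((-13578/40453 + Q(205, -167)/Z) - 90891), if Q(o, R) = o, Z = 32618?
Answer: -1319495954/119930741349353 ≈ -1.1002e-5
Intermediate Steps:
1/((-13578/40453 + Q(205, -167)/Z) - 90891) = 1/((-13578/40453 + 205/32618) - 90891) = 1/(-434594339/1319495954 - 90891) = 1/(-119930741349353/1319495954) = -1319495954/119930741349353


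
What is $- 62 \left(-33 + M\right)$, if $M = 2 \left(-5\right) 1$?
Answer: $2666$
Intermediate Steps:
$M = -10$ ($M = \left(-10\right) 1 = -10$)
$- 62 \left(-33 + M\right) = - 62 \left(-33 - 10\right) = \left(-62\right) \left(-43\right) = 2666$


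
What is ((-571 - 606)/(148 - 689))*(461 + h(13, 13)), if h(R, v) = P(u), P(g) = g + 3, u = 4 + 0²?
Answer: 550836/541 ≈ 1018.2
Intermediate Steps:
u = 4 (u = 4 + 0 = 4)
P(g) = 3 + g
h(R, v) = 7 (h(R, v) = 3 + 4 = 7)
((-571 - 606)/(148 - 689))*(461 + h(13, 13)) = ((-571 - 606)/(148 - 689))*(461 + 7) = -1177/(-541)*468 = -1177*(-1/541)*468 = (1177/541)*468 = 550836/541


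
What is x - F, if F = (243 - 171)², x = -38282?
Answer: -43466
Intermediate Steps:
F = 5184 (F = 72² = 5184)
x - F = -38282 - 1*5184 = -38282 - 5184 = -43466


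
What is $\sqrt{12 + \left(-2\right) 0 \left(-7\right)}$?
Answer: $2 \sqrt{3} \approx 3.4641$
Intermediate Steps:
$\sqrt{12 + \left(-2\right) 0 \left(-7\right)} = \sqrt{12 + 0 \left(-7\right)} = \sqrt{12 + 0} = \sqrt{12} = 2 \sqrt{3}$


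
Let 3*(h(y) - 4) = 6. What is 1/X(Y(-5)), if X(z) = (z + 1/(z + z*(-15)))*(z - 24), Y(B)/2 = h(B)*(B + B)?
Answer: 35/604797 ≈ 5.7871e-5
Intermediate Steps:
h(y) = 6 (h(y) = 4 + (1/3)*6 = 4 + 2 = 6)
Y(B) = 24*B (Y(B) = 2*(6*(B + B)) = 2*(6*(2*B)) = 2*(12*B) = 24*B)
X(z) = (-24 + z)*(z - 1/(14*z)) (X(z) = (z + 1/(z - 15*z))*(-24 + z) = (z + 1/(-14*z))*(-24 + z) = (z - 1/(14*z))*(-24 + z) = (-24 + z)*(z - 1/(14*z)))
1/X(Y(-5)) = 1/(-1/14 + (24*(-5))**2 - 576*(-5) + 12/(7*((24*(-5))))) = 1/(-1/14 + (-120)**2 - 24*(-120) + (12/7)/(-120)) = 1/(-1/14 + 14400 + 2880 + (12/7)*(-1/120)) = 1/(-1/14 + 14400 + 2880 - 1/70) = 1/(604797/35) = 35/604797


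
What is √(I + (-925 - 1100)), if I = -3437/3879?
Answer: 2*I*√846743893/1293 ≈ 45.01*I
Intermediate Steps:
I = -3437/3879 (I = -3437*1/3879 = -3437/3879 ≈ -0.88605)
√(I + (-925 - 1100)) = √(-3437/3879 + (-925 - 1100)) = √(-3437/3879 - 2025) = √(-7858412/3879) = 2*I*√846743893/1293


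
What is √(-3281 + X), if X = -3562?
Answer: I*√6843 ≈ 82.722*I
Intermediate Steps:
√(-3281 + X) = √(-3281 - 3562) = √(-6843) = I*√6843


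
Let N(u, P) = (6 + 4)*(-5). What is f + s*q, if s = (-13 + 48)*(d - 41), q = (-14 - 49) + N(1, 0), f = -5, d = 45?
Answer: -15825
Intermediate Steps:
N(u, P) = -50 (N(u, P) = 10*(-5) = -50)
q = -113 (q = (-14 - 49) - 50 = -63 - 50 = -113)
s = 140 (s = (-13 + 48)*(45 - 41) = 35*4 = 140)
f + s*q = -5 + 140*(-113) = -5 - 15820 = -15825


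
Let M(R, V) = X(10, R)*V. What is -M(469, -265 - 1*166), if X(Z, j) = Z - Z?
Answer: 0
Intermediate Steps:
X(Z, j) = 0
M(R, V) = 0 (M(R, V) = 0*V = 0)
-M(469, -265 - 1*166) = -1*0 = 0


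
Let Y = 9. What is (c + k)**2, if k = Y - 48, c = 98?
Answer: 3481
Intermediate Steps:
k = -39 (k = 9 - 48 = -39)
(c + k)**2 = (98 - 39)**2 = 59**2 = 3481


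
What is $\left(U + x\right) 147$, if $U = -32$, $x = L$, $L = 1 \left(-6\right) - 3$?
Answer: $-6027$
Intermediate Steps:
$L = -9$ ($L = -6 - 3 = -9$)
$x = -9$
$\left(U + x\right) 147 = \left(-32 - 9\right) 147 = \left(-41\right) 147 = -6027$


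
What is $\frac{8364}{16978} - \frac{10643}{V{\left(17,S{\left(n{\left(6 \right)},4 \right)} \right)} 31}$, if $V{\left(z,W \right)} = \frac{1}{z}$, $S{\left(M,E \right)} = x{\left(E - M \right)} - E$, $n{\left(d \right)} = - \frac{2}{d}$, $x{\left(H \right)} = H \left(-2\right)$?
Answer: $- \frac{1535793617}{263159} \approx -5836.0$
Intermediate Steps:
$x{\left(H \right)} = - 2 H$
$S{\left(M,E \right)} = - 3 E + 2 M$ ($S{\left(M,E \right)} = - 2 \left(E - M\right) - E = \left(- 2 E + 2 M\right) - E = - 3 E + 2 M$)
$\frac{8364}{16978} - \frac{10643}{V{\left(17,S{\left(n{\left(6 \right)},4 \right)} \right)} 31} = \frac{8364}{16978} - \frac{10643}{\frac{1}{17} \cdot 31} = 8364 \cdot \frac{1}{16978} - \frac{10643}{\frac{1}{17} \cdot 31} = \frac{4182}{8489} - \frac{10643}{\frac{31}{17}} = \frac{4182}{8489} - \frac{180931}{31} = - \frac{1535793617}{263159}$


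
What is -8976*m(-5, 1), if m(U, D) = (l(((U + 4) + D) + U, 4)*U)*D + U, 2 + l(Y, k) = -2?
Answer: -134640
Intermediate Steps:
l(Y, k) = -4 (l(Y, k) = -2 - 2 = -4)
m(U, D) = U - 4*D*U (m(U, D) = (-4*U)*D + U = -4*D*U + U = U - 4*D*U)
-8976*m(-5, 1) = -(-44880)*(1 - 4*1) = -(-44880)*(1 - 4) = -(-44880)*(-3) = -8976*15 = -134640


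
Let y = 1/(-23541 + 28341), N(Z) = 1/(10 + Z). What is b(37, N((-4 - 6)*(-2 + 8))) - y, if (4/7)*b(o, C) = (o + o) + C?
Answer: 621431/4800 ≈ 129.46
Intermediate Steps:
b(o, C) = 7*o/2 + 7*C/4 (b(o, C) = 7*((o + o) + C)/4 = 7*(2*o + C)/4 = 7*(C + 2*o)/4 = 7*o/2 + 7*C/4)
y = 1/4800 ≈ 0.00020833
b(37, N((-4 - 6)*(-2 + 8))) - y = ((7/2)*37 + 7/(4*(10 + (-4 - 6)*(-2 + 8)))) - 1*1/4800 = (259/2 + 7/(4*(10 - 10*6))) - 1/4800 = (259/2 + 7/(4*(10 - 60))) - 1/4800 = (259/2 + (7/4)/(-50)) - 1/4800 = (259/2 + (7/4)*(-1/50)) - 1/4800 = (259/2 - 7/200) - 1/4800 = 25893/200 - 1/4800 = 621431/4800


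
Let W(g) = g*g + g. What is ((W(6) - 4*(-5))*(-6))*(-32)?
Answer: 11904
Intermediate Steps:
W(g) = g + g**2 (W(g) = g**2 + g = g + g**2)
((W(6) - 4*(-5))*(-6))*(-32) = ((6*(1 + 6) - 4*(-5))*(-6))*(-32) = ((6*7 + 20)*(-6))*(-32) = ((42 + 20)*(-6))*(-32) = (62*(-6))*(-32) = -372*(-32) = 11904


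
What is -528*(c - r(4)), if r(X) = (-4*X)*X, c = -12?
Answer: -27456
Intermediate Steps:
r(X) = -4*X²
-528*(c - r(4)) = -528*(-12 - (-4)*4²) = -528*(-12 - (-4)*16) = -528*(-12 - 1*(-64)) = -528*(-12 + 64) = -528*52 = -27456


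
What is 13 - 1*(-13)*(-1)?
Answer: 0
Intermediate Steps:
13 - 1*(-13)*(-1) = 13 + 13*(-1) = 13 - 13 = 0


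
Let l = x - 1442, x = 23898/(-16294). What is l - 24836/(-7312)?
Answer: -21446554521/14892716 ≈ -1440.1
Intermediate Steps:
x = -11949/8147 (x = 23898*(-1/16294) = -11949/8147 ≈ -1.4667)
l = -11759923/8147 (l = -11949/8147 - 1442 = -11759923/8147 ≈ -1443.5)
l - 24836/(-7312) = -11759923/8147 - 24836/(-7312) = -11759923/8147 - 24836*(-1/7312) = -11759923/8147 + 6209/1828 = -21446554521/14892716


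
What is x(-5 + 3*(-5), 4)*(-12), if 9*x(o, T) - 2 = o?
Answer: 24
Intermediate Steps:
x(o, T) = 2/9 + o/9
x(-5 + 3*(-5), 4)*(-12) = (2/9 + (-5 + 3*(-5))/9)*(-12) = (2/9 + (-5 - 15)/9)*(-12) = (2/9 + (⅑)*(-20))*(-12) = (2/9 - 20/9)*(-12) = -2*(-12) = 24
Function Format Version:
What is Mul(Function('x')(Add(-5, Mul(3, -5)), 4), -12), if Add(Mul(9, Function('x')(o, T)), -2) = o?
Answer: 24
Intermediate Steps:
Function('x')(o, T) = Add(Rational(2, 9), Mul(Rational(1, 9), o))
Mul(Function('x')(Add(-5, Mul(3, -5)), 4), -12) = Mul(Add(Rational(2, 9), Mul(Rational(1, 9), Add(-5, Mul(3, -5)))), -12) = Mul(Add(Rational(2, 9), Mul(Rational(1, 9), Add(-5, -15))), -12) = Mul(Add(Rational(2, 9), Mul(Rational(1, 9), -20)), -12) = Mul(Add(Rational(2, 9), Rational(-20, 9)), -12) = Mul(-2, -12) = 24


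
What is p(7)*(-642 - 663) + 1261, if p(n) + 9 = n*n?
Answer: -50939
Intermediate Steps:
p(n) = -9 + n**2 (p(n) = -9 + n*n = -9 + n**2)
p(7)*(-642 - 663) + 1261 = (-9 + 7**2)*(-642 - 663) + 1261 = (-9 + 49)*(-1305) + 1261 = 40*(-1305) + 1261 = -52200 + 1261 = -50939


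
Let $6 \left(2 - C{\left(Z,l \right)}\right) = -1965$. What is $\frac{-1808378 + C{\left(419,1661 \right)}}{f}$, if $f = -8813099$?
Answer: $\frac{3616097}{17626198} \approx 0.20515$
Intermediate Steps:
$C{\left(Z,l \right)} = \frac{659}{2}$ ($C{\left(Z,l \right)} = 2 - - \frac{655}{2} = 2 + \frac{655}{2} = \frac{659}{2}$)
$\frac{-1808378 + C{\left(419,1661 \right)}}{f} = \frac{-1808378 + \frac{659}{2}}{-8813099} = \left(- \frac{3616097}{2}\right) \left(- \frac{1}{8813099}\right) = \frac{3616097}{17626198}$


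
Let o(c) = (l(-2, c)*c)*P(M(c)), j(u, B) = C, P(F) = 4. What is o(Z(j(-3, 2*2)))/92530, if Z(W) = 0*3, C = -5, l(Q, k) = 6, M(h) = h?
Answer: 0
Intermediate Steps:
j(u, B) = -5
Z(W) = 0
o(c) = 24*c (o(c) = (6*c)*4 = 24*c)
o(Z(j(-3, 2*2)))/92530 = (24*0)/92530 = 0*(1/92530) = 0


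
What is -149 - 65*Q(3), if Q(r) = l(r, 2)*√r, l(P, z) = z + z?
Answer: -149 - 260*√3 ≈ -599.33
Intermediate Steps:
l(P, z) = 2*z
Q(r) = 4*√r (Q(r) = (2*2)*√r = 4*√r)
-149 - 65*Q(3) = -149 - 260*√3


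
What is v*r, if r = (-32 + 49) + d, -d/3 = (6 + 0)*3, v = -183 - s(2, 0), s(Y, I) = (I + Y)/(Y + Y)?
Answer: 13579/2 ≈ 6789.5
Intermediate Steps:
s(Y, I) = (I + Y)/(2*Y) (s(Y, I) = (I + Y)/((2*Y)) = (I + Y)*(1/(2*Y)) = (I + Y)/(2*Y))
v = -367/2 (v = -183 - (0 + 2)/(2*2) = -183 - 2/(2*2) = -183 - 1*1/2 = -183 - 1/2 = -367/2 ≈ -183.50)
d = -54 (d = -3*(6 + 0)*3 = -18*3 = -3*18 = -54)
r = -37 (r = (-32 + 49) - 54 = 17 - 54 = -37)
v*r = -367/2*(-37) = 13579/2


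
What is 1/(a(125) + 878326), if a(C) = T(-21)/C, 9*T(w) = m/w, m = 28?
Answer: 3375/2964350246 ≈ 1.1385e-6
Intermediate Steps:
T(w) = 28/(9*w) (T(w) = (28/w)/9 = 28/(9*w))
a(C) = -4/(27*C) (a(C) = ((28/9)/(-21))/C = ((28/9)*(-1/21))/C = -4/(27*C))
1/(a(125) + 878326) = 1/(-4/27/125 + 878326) = 1/(-4/27*1/125 + 878326) = 1/(-4/3375 + 878326) = 1/(2964350246/3375) = 3375/2964350246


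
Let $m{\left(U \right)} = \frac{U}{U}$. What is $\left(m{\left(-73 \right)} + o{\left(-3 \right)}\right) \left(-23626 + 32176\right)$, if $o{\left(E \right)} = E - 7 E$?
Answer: $162450$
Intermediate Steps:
$o{\left(E \right)} = - 6 E$
$m{\left(U \right)} = 1$
$\left(m{\left(-73 \right)} + o{\left(-3 \right)}\right) \left(-23626 + 32176\right) = \left(1 - -18\right) \left(-23626 + 32176\right) = \left(1 + 18\right) 8550 = 19 \cdot 8550 = 162450$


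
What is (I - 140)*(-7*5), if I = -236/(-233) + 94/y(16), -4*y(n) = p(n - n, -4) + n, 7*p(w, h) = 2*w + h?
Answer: 35968870/6291 ≈ 5717.5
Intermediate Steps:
p(w, h) = h/7 + 2*w/7 (p(w, h) = (2*w + h)/7 = (h + 2*w)/7 = h/7 + 2*w/7)
y(n) = ⅐ - n/4 (y(n) = -(((⅐)*(-4) + 2*(n - n)/7) + n)/4 = -((-4/7 + (2/7)*0) + n)/4 = -((-4/7 + 0) + n)/4 = -(-4/7 + n)/4 = ⅐ - n/4)
I = -146942/6291 (I = -236/(-233) + 94/(⅐ - ¼*16) = -236*(-1/233) + 94/(⅐ - 4) = 236/233 + 94/(-27/7) = 236/233 + 94*(-7/27) = 236/233 - 658/27 = -146942/6291 ≈ -23.357)
(I - 140)*(-7*5) = (-146942/6291 - 140)*(-7*5) = -1027682/6291*(-35) = 35968870/6291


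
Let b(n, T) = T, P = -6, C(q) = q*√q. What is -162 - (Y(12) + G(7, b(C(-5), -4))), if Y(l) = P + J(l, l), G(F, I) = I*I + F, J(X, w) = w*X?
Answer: -323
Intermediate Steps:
C(q) = q^(3/2)
J(X, w) = X*w
G(F, I) = F + I² (G(F, I) = I² + F = F + I²)
Y(l) = -6 + l² (Y(l) = -6 + l*l = -6 + l²)
-162 - (Y(12) + G(7, b(C(-5), -4))) = -162 - ((-6 + 12²) + (7 + (-4)²)) = -162 - ((-6 + 144) + (7 + 16)) = -162 - (138 + 23) = -162 - 1*161 = -162 - 161 = -323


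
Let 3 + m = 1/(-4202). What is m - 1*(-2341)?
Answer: 9824275/4202 ≈ 2338.0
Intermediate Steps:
m = -12607/4202 (m = -3 + 1/(-4202) = -3 - 1/4202 = -12607/4202 ≈ -3.0002)
m - 1*(-2341) = -12607/4202 - 1*(-2341) = -12607/4202 + 2341 = 9824275/4202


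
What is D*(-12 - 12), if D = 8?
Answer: -192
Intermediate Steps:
D*(-12 - 12) = 8*(-12 - 12) = 8*(-24) = -192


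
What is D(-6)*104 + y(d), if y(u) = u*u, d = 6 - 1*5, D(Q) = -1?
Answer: -103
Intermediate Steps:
d = 1 (d = 6 - 5 = 1)
y(u) = u**2
D(-6)*104 + y(d) = -1*104 + 1**2 = -104 + 1 = -103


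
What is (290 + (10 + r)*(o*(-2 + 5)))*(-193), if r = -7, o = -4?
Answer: -49022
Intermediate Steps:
(290 + (10 + r)*(o*(-2 + 5)))*(-193) = (290 + (10 - 7)*(-4*(-2 + 5)))*(-193) = (290 + 3*(-4*3))*(-193) = (290 + 3*(-12))*(-193) = (290 - 36)*(-193) = 254*(-193) = -49022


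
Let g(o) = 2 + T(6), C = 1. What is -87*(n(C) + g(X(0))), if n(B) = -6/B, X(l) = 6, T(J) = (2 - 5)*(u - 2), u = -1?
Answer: -435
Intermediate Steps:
T(J) = 9 (T(J) = (2 - 5)*(-1 - 2) = -3*(-3) = 9)
g(o) = 11 (g(o) = 2 + 9 = 11)
-87*(n(C) + g(X(0))) = -87*(-6/1 + 11) = -87*(-6*1 + 11) = -87*(-6 + 11) = -87*5 = -435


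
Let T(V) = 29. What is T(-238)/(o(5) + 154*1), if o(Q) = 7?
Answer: 29/161 ≈ 0.18012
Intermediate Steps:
T(-238)/(o(5) + 154*1) = 29/(7 + 154*1) = 29/(7 + 154) = 29/161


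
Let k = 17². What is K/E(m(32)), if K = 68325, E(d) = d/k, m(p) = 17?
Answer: 1161525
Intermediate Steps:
k = 289
E(d) = d/289
K/E(m(32)) = 68325/(((1/289)*17)) = 68325/(1/17) = 68325*17 = 1161525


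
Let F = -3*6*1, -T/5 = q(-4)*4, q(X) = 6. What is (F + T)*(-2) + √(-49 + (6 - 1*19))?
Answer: 276 + I*√62 ≈ 276.0 + 7.874*I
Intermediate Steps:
T = -120 (T = -30*4 = -5*24 = -120)
F = -18 (F = -18*1 = -18)
(F + T)*(-2) + √(-49 + (6 - 1*19)) = (-18 - 120)*(-2) + √(-49 + (6 - 1*19)) = -138*(-2) + √(-49 + (6 - 19)) = 276 + √(-49 - 13) = 276 + √(-62) = 276 + I*√62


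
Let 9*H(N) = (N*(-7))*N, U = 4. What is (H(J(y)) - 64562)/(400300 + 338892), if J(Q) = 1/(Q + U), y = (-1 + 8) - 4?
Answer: -4067407/46569096 ≈ -0.087341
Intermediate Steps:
y = 3 (y = 7 - 4 = 3)
J(Q) = 1/(4 + Q) (J(Q) = 1/(Q + 4) = 1/(4 + Q))
H(N) = -7*N²/9 (H(N) = ((N*(-7))*N)/9 = ((-7*N)*N)/9 = (-7*N²)/9 = -7*N²/9)
(H(J(y)) - 64562)/(400300 + 338892) = (-7/(9*(4 + 3)²) - 64562)/(400300 + 338892) = (-7*(1/7)²/9 - 64562)/739192 = (-7*(⅐)²/9 - 64562)*(1/739192) = (-7/9*1/49 - 64562)*(1/739192) = (-1/63 - 64562)*(1/739192) = -4067407/63*1/739192 = -4067407/46569096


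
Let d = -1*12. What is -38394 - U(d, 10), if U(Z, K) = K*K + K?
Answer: -38504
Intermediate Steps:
d = -12
U(Z, K) = K + K² (U(Z, K) = K² + K = K + K²)
-38394 - U(d, 10) = -38394 - 10*(1 + 10) = -38394 - 10*11 = -38394 - 1*110 = -38394 - 110 = -38504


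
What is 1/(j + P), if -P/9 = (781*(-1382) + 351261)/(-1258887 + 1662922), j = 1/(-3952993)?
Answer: 1597147526755/25902891463862 ≈ 0.061659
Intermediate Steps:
j = -1/3952993 ≈ -2.5297e-7
P = 6552729/404035 (P = -9*(781*(-1382) + 351261)/(-1258887 + 1662922) = -9*(-1079342 + 351261)/404035 = -(-6552729)/404035 = -9*(-728081/404035) = 6552729/404035 ≈ 16.218)
1/(j + P) = 1/(-1/3952993 + 6552729/404035) = 1/(25902891463862/1597147526755) = 1597147526755/25902891463862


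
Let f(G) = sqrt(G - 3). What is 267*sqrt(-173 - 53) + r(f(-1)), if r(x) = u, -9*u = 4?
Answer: -4/9 + 267*I*sqrt(226) ≈ -0.44444 + 4013.9*I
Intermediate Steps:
f(G) = sqrt(-3 + G)
u = -4/9 (u = -1/9*4 = -4/9 ≈ -0.44444)
r(x) = -4/9
267*sqrt(-173 - 53) + r(f(-1)) = 267*sqrt(-173 - 53) - 4/9 = 267*sqrt(-226) - 4/9 = 267*(I*sqrt(226)) - 4/9 = 267*I*sqrt(226) - 4/9 = -4/9 + 267*I*sqrt(226)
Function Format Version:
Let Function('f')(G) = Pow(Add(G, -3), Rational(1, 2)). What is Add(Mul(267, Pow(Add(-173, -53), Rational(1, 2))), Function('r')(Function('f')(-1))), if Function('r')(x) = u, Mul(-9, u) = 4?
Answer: Add(Rational(-4, 9), Mul(267, I, Pow(226, Rational(1, 2)))) ≈ Add(-0.44444, Mul(4013.9, I))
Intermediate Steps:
Function('f')(G) = Pow(Add(-3, G), Rational(1, 2))
u = Rational(-4, 9) (u = Mul(Rational(-1, 9), 4) = Rational(-4, 9) ≈ -0.44444)
Function('r')(x) = Rational(-4, 9)
Add(Mul(267, Pow(Add(-173, -53), Rational(1, 2))), Function('r')(Function('f')(-1))) = Add(Mul(267, Pow(Add(-173, -53), Rational(1, 2))), Rational(-4, 9)) = Add(Mul(267, Pow(-226, Rational(1, 2))), Rational(-4, 9)) = Add(Mul(267, Mul(I, Pow(226, Rational(1, 2)))), Rational(-4, 9)) = Add(Mul(267, I, Pow(226, Rational(1, 2))), Rational(-4, 9)) = Add(Rational(-4, 9), Mul(267, I, Pow(226, Rational(1, 2))))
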